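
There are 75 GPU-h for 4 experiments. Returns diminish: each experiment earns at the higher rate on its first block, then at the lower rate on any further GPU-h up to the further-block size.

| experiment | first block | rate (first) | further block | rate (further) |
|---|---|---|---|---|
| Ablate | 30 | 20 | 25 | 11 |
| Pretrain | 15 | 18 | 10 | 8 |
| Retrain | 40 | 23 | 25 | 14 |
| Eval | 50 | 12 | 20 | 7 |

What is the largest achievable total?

1610

Treat each block as its own option and order by rate: Retrain/T1 23 > Ablate/T1 20 > Pretrain/T1 18 > Retrain/T2 14 > Eval/T1 12 > Ablate/T2 11 > Pretrain/T2 8 > Eval/T2 7.
Fill Retrain T1 block (40 at 23) ; 35 left.
Fill Ablate T1 block (30 at 20) ; 5 left.
Pretrain T1 at 18: only 5 left, fill 5.
Total = 23×40 + 20×30 + 18×5 = 1610.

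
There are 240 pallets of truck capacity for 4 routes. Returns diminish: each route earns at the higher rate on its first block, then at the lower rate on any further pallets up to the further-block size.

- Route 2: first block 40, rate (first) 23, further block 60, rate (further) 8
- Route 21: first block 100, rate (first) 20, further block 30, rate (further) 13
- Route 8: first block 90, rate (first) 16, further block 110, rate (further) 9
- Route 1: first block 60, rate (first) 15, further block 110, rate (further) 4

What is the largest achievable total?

Order all 8 blocks by rate: Route 2/T1 23 > Route 21/T1 20 > Route 8/T1 16 > Route 1/T1 15 > Route 21/T2 13 > Route 8/T2 9 > Route 2/T2 8 > Route 1/T2 4.
Route 2/T1 (23): +40 ; 200 left.
Route 21 T1 at 20: fill all 100 ; 100 left.
Fill Route 8 T1 block (90 at 16) ; 10 left.
Route 1/T1: +10 of 60 at 15; pool empty.
Total = 23×40 + 20×100 + 16×90 + 15×10 = 4510.

4510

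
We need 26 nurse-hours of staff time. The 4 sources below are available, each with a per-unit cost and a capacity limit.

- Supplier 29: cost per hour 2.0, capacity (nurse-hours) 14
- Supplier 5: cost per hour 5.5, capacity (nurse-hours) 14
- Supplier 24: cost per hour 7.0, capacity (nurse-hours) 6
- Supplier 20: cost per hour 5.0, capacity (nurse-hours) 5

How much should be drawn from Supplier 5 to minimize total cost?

Cheapest first:
Take 14 from Supplier 29 at 2.0 → need 12 more.
Supplier 20 at 5.0: take all 5 nurse-hours → 7 still needed.
Supplier 5 (5.5): take the remaining 7 → done.
Supplier 24: unused.

7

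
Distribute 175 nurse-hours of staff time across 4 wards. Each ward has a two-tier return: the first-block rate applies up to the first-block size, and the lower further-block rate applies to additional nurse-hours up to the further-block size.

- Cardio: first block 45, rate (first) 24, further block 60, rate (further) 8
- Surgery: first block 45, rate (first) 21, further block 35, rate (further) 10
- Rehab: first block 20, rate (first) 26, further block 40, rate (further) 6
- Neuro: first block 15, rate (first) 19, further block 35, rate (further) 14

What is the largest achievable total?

3470

Treat each block as its own option and order by rate: Rehab/tier1 26 > Cardio/tier1 24 > Surgery/tier1 21 > Neuro/tier1 19 > Neuro/tier2 14 > Surgery/tier2 10 > Cardio/tier2 8 > Rehab/tier2 6.
Rehab/tier1 (26): +20 — 155 left.
Fill Cardio tier1 block (45 at 24) — 110 left.
Surgery tier1 at 21: fill all 45 — 65 left.
Neuro/tier1 (19): +15 — 50 left.
Neuro/tier2 (14): +35 — 15 left.
15 remain; put them into Surgery tier2 at 10.
Total = 26×20 + 24×45 + 21×45 + 19×15 + 14×35 + 10×15 = 3470.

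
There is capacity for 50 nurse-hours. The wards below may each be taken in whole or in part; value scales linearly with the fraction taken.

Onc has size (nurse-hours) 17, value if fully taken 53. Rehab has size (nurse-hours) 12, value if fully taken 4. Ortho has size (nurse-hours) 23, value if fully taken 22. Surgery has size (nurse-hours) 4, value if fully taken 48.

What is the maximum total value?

Best value per unit of size first: Surgery 48/4≈12, Onc 53/17≈3.12, Ortho 22/23≈0.957, Rehab 4/12≈0.333.
Surgery: take in full, 4 nurse-hours for value 48 → 46 left.
All 17 nurse-hours of Onc fit (value 53) → 29 remain.
Take all of Ortho (23 nurse-hours, value 22) → 6 nurse-hours left.
Fill the last 6 nurse-hours with part of Rehab: 6/12 of it earns 2.
Total value = 125.

125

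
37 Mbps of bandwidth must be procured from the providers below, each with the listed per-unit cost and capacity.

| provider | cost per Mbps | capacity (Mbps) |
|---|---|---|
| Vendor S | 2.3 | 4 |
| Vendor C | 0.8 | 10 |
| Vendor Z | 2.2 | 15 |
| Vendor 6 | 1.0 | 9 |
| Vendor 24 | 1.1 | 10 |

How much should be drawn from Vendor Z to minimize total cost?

Cheapest first:
Take 10 from Vendor C at 0.8 → need 27 more.
Vendor 6 (1.0): use full 9 → 18 Mbps to go.
Take 10 from Vendor 24 at 1.1 → need 8 more.
Take 8 from Vendor Z at 2.2 to finish.
Vendor S: unused.

8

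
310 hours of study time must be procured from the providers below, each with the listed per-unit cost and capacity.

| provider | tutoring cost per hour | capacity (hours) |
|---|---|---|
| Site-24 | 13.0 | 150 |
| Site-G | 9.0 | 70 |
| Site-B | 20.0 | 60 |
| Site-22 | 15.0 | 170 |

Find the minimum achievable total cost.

3930

Fill from the cheapest provider first.
Site-G (9.0): use full 70 — 240 hours to go.
Site-24 at 13.0: take all 150 hours — 90 still needed.
Site-22 at 15.0: take 90 of its 170 — requirement met.
Site-B: unused.
Cost = 70×9.0 + 150×13.0 + 90×15.0 = 3930.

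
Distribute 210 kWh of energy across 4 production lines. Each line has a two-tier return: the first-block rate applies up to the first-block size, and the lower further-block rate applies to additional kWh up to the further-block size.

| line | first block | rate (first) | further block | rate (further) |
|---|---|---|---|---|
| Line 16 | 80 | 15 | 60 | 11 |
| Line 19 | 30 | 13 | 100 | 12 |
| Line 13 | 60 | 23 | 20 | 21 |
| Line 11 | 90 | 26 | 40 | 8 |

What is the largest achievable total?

Rank every tier by rate: Line 11/first 26 > Line 13/first 23 > Line 13/second 21 > Line 16/first 15 > Line 19/first 13 > Line 19/second 12 > Line 16/second 11 > Line 11/second 8.
Fill Line 11 first block (90 at 26) ; 120 left.
Line 13 first at 23: fill all 60 ; 60 left.
Line 13/second (21): +20 ; 40 left.
40 remain; put them into Line 16 first at 15.
Total = 26×90 + 23×60 + 21×20 + 15×40 = 4740.

4740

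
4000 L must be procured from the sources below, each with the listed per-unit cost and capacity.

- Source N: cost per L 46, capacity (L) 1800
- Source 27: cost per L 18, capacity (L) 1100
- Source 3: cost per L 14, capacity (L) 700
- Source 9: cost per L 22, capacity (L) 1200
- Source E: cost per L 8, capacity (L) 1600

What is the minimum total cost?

Cheapest first:
Source E (8): use full 1600 → 2400 L to go.
Source 3 (14): use full 700 → 1700 L to go.
Source 27 at 18: take all 1100 L → 600 still needed.
Source 9 (22): take the remaining 600 → done.
Source N: unused.
Cost = 1600×8 + 700×14 + 1100×18 + 600×22 = 55600.

55600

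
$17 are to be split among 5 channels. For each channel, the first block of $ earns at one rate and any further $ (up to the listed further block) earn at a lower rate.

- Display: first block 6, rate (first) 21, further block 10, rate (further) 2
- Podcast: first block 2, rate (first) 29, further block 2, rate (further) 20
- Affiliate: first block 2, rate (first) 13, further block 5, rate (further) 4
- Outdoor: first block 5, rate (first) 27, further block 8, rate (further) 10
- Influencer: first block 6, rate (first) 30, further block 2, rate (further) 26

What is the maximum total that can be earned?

Order all 10 blocks by rate: Influencer/tier1 30 > Podcast/tier1 29 > Outdoor/tier1 27 > Influencer/tier2 26 > Display/tier1 21 > Podcast/tier2 20 > Affiliate/tier1 13 > Outdoor/tier2 10 > Affiliate/tier2 4 > Display/tier2 2.
Fill Influencer tier1 block (6 at 30) ; 11 left.
Podcast tier1 at 29: fill all 2 ; 9 left.
Fill Outdoor tier1 block (5 at 27) ; 4 left.
Influencer tier2 at 26: fill all 2 ; 2 left.
2 remain; put them into Display tier1 at 21.
Total = 30×6 + 29×2 + 27×5 + 26×2 + 21×2 = 467.

467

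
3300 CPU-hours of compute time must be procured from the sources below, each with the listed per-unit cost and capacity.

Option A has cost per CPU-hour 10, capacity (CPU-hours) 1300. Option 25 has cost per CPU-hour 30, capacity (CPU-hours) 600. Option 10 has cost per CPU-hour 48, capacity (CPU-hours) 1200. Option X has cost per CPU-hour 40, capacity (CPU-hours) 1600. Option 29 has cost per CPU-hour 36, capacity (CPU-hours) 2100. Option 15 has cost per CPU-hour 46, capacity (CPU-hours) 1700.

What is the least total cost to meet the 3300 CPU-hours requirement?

81400

Fill from the cheapest source first.
Option A (10): use full 1300 → 2000 CPU-hours to go.
Option 25 (30): use full 600 → 1400 CPU-hours to go.
Take 1400 from Option 29 at 36 to finish.
Option X, Option 15, Option 10: unused.
Cost = 1300×10 + 600×30 + 1400×36 = 81400.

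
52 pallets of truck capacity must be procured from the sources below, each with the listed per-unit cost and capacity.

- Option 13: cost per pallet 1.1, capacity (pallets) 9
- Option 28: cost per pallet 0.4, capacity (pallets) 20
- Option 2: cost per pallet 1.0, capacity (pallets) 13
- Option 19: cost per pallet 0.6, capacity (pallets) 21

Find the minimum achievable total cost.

Fill from the cheapest source first.
Option 28 (0.4): use full 20 → 32 pallets to go.
Take 21 from Option 19 at 0.6 → need 11 more.
Take 11 from Option 2 at 1.0 to finish.
Option 13: unused.
Cost = 20×0.4 + 21×0.6 + 11×1.0 = 31.6.

31.6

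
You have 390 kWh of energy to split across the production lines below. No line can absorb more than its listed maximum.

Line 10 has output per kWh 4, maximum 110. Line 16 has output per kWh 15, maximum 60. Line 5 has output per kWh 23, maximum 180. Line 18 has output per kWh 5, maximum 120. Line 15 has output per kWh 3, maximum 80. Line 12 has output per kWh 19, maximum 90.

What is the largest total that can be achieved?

Rank by output per kWh: Line 5 23 > Line 12 19 > Line 16 15 > Line 18 5 > Line 10 4 > Line 15 3.
Give Line 5 180 to hit its cap of 180 ; 210 left.
Line 12 takes 90 to reach its cap of 90 ; 120 left.
Line 16: +60 to 60 (cap) ; 60 left.
Line 18: +60 (room for 120) → 60. Pool exhausted.
Total = 15×60 + 23×180 + 5×60 + 19×90 = 7050.

7050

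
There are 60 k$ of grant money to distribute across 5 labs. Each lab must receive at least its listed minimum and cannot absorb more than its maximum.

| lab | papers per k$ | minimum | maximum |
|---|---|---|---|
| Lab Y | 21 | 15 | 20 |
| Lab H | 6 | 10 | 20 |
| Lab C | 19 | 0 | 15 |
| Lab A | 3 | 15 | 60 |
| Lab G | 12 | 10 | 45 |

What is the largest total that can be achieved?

Meeting every minimum uses 15+10+0+15+10 = 50 k$, leaving 10.
Rank by papers per k$: Lab Y 21 > Lab C 19 > Lab G 12 > Lab H 6 > Lab A 3.
Lab Y takes 5 more to reach its cap of 20 — 5 left.
Lab C: +5 (room for 15) → 5. Pool exhausted.
Total = 21×20 + 6×10 + 19×5 + 3×15 + 12×10 = 740.

740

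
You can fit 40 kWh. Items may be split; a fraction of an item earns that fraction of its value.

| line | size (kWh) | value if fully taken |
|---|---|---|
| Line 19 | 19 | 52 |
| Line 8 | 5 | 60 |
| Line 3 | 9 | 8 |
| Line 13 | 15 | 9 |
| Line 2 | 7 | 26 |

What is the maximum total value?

146

Rank by value-to-size ratio: Line 8 60/5≈12, Line 2 26/7≈3.71, Line 19 52/19≈2.74, Line 3 8/9≈0.889, Line 13 9/15≈0.6.
Line 8: take in full, 5 kWh for value 60 ; 35 left.
All 7 kWh of Line 2 fit (value 26) ; 28 remain.
All 19 kWh of Line 19 fit (value 52) ; 9 remain.
All 9 kWh of Line 3 fit (value 8) ; 0 remain.
Total value = 146.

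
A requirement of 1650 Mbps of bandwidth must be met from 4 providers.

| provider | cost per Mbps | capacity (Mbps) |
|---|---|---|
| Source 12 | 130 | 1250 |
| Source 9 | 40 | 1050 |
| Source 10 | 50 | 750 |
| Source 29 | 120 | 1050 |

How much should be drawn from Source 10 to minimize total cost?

Fill from the cheapest provider first.
Source 9 (40): use full 1050 → 600 Mbps to go.
Source 10 at 50: take 600 of its 750 → requirement met.
Source 29, Source 12: unused.

600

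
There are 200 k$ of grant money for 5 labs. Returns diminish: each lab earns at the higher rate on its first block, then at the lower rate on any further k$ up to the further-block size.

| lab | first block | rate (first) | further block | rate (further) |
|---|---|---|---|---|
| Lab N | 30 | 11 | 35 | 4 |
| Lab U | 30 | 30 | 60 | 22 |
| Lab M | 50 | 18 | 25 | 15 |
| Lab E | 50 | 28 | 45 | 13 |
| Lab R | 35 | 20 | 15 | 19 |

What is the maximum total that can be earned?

Treat each block as its own option and order by rate: Lab U/first 30 > Lab E/first 28 > Lab U/second 22 > Lab R/first 20 > Lab R/second 19 > Lab M/first 18 > Lab M/second 15 > Lab E/second 13 > Lab N/first 11 > Lab N/second 4.
Fill Lab U first block (30 at 30) → 170 left.
Lab E first at 28: fill all 50 → 120 left.
Lab U/second (22): +60 → 60 left.
Lab R/first (20): +35 → 25 left.
Lab R second at 19: fill all 15 → 10 left.
Lab M first at 18: only 10 left, fill 10.
Total = 30×30 + 28×50 + 22×60 + 20×35 + 19×15 + 18×10 = 4785.

4785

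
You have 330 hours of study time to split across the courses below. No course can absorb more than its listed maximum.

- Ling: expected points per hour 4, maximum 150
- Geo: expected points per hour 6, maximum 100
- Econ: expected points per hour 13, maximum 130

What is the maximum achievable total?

Rank by expected points per hour: Econ 13 > Geo 6 > Ling 4.
Give Econ 130 to hit its cap of 130 — 200 left.
Geo takes 100 to reach its cap of 100 — 100 left.
Ling has room for 150 but only 100 remain, so it gets 100.
Total = 4×100 + 6×100 + 13×130 = 2690.

2690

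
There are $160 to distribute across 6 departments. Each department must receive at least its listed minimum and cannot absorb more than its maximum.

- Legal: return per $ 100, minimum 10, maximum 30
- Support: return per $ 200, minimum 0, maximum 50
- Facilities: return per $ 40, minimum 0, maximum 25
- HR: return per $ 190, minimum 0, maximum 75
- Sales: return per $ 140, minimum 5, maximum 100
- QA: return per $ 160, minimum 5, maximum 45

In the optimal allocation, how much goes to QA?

Meeting every minimum uses 10+0+0+0+5+5 = 20 $, leaving 140.
Highest return per $ first: Support 200 > HR 190 > QA 160 > Sales 140 > Legal 100 > Facilities 40.
Support: +50 to 50 (cap) → 90 left.
HR: +75 to 75 (cap) → 15 left.
QA has room for 40 more but only 15 remain, so it gets 20.

20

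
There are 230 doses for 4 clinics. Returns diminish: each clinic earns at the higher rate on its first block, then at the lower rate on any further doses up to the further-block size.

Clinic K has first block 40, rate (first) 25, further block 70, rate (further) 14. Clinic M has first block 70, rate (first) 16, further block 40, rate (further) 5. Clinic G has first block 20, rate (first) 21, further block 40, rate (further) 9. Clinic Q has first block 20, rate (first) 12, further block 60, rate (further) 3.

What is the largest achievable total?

3850

Rank every tier by rate: Clinic K/tier1 25 > Clinic G/tier1 21 > Clinic M/tier1 16 > Clinic K/tier2 14 > Clinic Q/tier1 12 > Clinic G/tier2 9 > Clinic M/tier2 5 > Clinic Q/tier2 3.
Fill Clinic K tier1 block (40 at 25) → 190 left.
Clinic G tier1 at 21: fill all 20 → 170 left.
Fill Clinic M tier1 block (70 at 16) → 100 left.
Fill Clinic K tier2 block (70 at 14) → 30 left.
Fill Clinic Q tier1 block (20 at 12) → 10 left.
Clinic G/tier2: +10 of 40 at 9; pool empty.
Total = 25×40 + 21×20 + 16×70 + 14×70 + 12×20 + 9×10 = 3850.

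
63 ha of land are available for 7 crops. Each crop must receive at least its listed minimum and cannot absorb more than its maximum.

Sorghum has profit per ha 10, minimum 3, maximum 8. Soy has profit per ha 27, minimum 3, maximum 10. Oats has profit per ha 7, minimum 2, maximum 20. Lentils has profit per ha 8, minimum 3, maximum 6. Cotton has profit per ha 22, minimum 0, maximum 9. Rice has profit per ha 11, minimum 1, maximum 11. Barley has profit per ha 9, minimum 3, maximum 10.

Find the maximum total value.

870

Meeting every minimum uses 3+3+2+3+0+1+3 = 15 ha, leaving 48.
Highest profit per ha first: Soy 27 > Cotton 22 > Rice 11 > Sorghum 10 > Barley 9 > Lentils 8 > Oats 7.
Soy: +7 to 10 (cap) — 41 left.
Give Cotton 9 more to hit its cap of 9 — 32 left.
Give Rice 10 more to hit its cap of 11 — 22 left.
Sorghum takes 5 more to reach its cap of 8 — 17 left.
Barley takes 7 more to reach its cap of 10 — 10 left.
Lentils: +3 to 6 (cap) — 7 left.
Oats: +7 (room for 18) → 9. Pool exhausted.
Total = 10×8 + 27×10 + 7×9 + 8×6 + 22×9 + 11×11 + 9×10 = 870.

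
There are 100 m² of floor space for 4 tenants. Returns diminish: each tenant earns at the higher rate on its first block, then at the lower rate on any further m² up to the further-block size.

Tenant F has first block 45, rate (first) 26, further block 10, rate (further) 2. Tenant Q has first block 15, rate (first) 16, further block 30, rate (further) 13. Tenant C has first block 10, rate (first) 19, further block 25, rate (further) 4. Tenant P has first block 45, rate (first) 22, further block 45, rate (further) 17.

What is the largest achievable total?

Treat each block as its own option and order by rate: Tenant F/first 26 > Tenant P/first 22 > Tenant C/first 19 > Tenant P/second 17 > Tenant Q/first 16 > Tenant Q/second 13 > Tenant C/second 4 > Tenant F/second 2.
Fill Tenant F first block (45 at 26) ; 55 left.
Fill Tenant P first block (45 at 22) ; 10 left.
Tenant C/first (19): +10 ; 0 left.
Total = 26×45 + 22×45 + 19×10 = 2350.

2350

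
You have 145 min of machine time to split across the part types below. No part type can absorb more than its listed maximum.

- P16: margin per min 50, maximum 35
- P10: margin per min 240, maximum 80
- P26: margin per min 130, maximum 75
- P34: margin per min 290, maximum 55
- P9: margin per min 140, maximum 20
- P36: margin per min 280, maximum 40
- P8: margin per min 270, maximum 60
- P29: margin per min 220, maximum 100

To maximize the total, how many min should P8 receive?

Rank by margin per min: P34 290 > P36 280 > P8 270 > P10 240 > P29 220 > P9 140 > P26 130 > P16 50.
P34 takes 55 to reach its cap of 55 → 90 left.
Give P36 40 to hit its cap of 40 → 50 left.
P8 has room for 60 but only 50 remain, so it gets 50.

50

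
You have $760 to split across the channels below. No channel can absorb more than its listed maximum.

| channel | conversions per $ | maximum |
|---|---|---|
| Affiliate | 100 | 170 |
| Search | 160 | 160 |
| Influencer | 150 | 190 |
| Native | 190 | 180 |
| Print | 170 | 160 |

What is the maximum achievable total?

Highest conversions per $ first: Native 190 > Print 170 > Search 160 > Influencer 150 > Affiliate 100.
Native takes 180 to reach its cap of 180 — 580 left.
Print takes 160 to reach its cap of 160 — 420 left.
Search: +160 to 160 (cap) — 260 left.
Give Influencer 190 to hit its cap of 190 — 70 left.
Affiliate has room for 170 but only 70 remain, so it gets 70.
Total = 100×70 + 160×160 + 150×190 + 190×180 + 170×160 = 122500.

122500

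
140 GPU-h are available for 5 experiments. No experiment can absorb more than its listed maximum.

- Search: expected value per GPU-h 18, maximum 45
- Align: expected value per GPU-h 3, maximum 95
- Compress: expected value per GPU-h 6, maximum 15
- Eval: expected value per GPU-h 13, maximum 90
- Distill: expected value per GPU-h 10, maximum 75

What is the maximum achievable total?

Highest expected value per GPU-h first: Search 18 > Eval 13 > Distill 10 > Compress 6 > Align 3.
Give Search 45 to hit its cap of 45 → 95 left.
Give Eval 90 to hit its cap of 90 → 5 left.
Distill: +5 (room for 75) → 5. Pool exhausted.
Total = 18×45 + 13×90 + 10×5 = 2030.

2030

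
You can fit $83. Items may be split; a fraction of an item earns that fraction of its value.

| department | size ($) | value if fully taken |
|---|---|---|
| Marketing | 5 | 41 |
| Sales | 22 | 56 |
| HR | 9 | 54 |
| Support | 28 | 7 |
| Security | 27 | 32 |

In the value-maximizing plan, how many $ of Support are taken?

Sort by value density: Marketing 41/5≈8.2, HR 54/9≈6, Sales 56/22≈2.55, Security 32/27≈1.19, Support 7/28≈0.25.
All 5 $ of Marketing fit (value 41) ; 78 remain.
All 9 $ of HR fit (value 54) ; 69 remain.
Sales: take in full, 22 $ for value 56 ; 47 left.
Security: take in full, 27 $ for value 32 ; 20 left.
20 $ left: a 20/28 share of Support gives 7×20/28 = 5.

20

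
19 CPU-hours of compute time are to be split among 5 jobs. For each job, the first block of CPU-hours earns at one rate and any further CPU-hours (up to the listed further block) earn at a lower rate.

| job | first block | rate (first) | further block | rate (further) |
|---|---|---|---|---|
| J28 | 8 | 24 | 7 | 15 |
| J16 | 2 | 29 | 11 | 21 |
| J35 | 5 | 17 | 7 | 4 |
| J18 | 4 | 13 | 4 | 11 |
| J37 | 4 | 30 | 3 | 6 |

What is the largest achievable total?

475

Rank every tier by rate: J37/first 30 > J16/first 29 > J28/first 24 > J16/second 21 > J35/first 17 > J28/second 15 > J18/first 13 > J18/second 11 > J37/second 6 > J35/second 4.
J37/first (30): +4 ; 15 left.
J16/first (29): +2 ; 13 left.
Fill J28 first block (8 at 24) ; 5 left.
5 remain; put them into J16 second at 21.
Total = 30×4 + 29×2 + 24×8 + 21×5 = 475.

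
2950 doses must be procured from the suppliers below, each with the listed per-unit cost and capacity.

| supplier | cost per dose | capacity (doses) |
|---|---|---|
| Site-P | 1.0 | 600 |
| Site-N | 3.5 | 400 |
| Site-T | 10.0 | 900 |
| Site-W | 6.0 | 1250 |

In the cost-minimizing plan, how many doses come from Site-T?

700

Use suppliers in increasing cost order.
Take 600 from Site-P at 1.0 — need 2350 more.
Take 400 from Site-N at 3.5 — need 1950 more.
Take 1250 from Site-W at 6.0 — need 700 more.
Site-T at 10.0: take 700 of its 900 — requirement met.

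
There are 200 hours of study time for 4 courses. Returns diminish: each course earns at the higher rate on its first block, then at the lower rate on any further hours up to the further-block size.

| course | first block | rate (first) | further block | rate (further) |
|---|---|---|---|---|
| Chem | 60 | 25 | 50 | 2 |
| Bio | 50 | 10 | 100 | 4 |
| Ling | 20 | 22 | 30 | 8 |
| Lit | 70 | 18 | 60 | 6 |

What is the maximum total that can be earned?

3700

Treat each block as its own option and order by rate: Chem/tier1 25 > Ling/tier1 22 > Lit/tier1 18 > Bio/tier1 10 > Ling/tier2 8 > Lit/tier2 6 > Bio/tier2 4 > Chem/tier2 2.
Chem/tier1 (25): +60 ; 140 left.
Fill Ling tier1 block (20 at 22) ; 120 left.
Lit/tier1 (18): +70 ; 50 left.
Bio tier1 at 10: fill all 50 ; 0 left.
Total = 25×60 + 22×20 + 18×70 + 10×50 = 3700.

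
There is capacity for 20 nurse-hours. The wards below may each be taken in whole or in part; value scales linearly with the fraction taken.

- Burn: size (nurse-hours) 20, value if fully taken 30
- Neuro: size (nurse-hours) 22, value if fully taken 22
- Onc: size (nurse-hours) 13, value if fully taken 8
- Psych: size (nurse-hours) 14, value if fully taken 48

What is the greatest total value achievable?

Sort by value density: Psych 48/14≈3.43, Burn 30/20≈1.5, Neuro 22/22≈1, Onc 8/13≈0.615.
Take all of Psych (14 nurse-hours, value 48) — 6 nurse-hours left.
Fill the last 6 nurse-hours with part of Burn: 6/20 of it earns 9.
Total value = 57.

57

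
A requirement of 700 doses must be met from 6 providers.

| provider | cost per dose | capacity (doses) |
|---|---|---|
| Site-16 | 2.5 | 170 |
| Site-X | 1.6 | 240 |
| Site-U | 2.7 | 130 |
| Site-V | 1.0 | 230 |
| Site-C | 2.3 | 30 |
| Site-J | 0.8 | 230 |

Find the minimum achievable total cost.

798

Use providers in increasing cost order.
Site-J at 0.8: take all 230 doses — 470 still needed.
Site-V at 1.0: take all 230 doses — 240 still needed.
Take 240 from Site-X at 1.6 — need 0 more.
Site-C, Site-16, Site-U: unused.
Cost = 230×0.8 + 230×1.0 + 240×1.6 = 798.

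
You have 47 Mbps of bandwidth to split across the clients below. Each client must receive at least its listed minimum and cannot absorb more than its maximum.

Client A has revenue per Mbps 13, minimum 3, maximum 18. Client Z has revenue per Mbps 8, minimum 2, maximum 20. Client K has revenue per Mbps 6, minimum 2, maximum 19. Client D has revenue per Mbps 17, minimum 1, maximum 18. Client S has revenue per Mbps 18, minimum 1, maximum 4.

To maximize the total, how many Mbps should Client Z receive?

Meeting every minimum uses 3+2+2+1+1 = 9 Mbps, leaving 38.
Highest revenue per Mbps first: Client S 18 > Client D 17 > Client A 13 > Client Z 8 > Client K 6.
Give Client S 3 more to hit its cap of 4 → 35 left.
Client D: +17 to 18 (cap) → 18 left.
Give Client A 15 more to hit its cap of 18 → 3 left.
Client Z has room for 18 more but only 3 remain, so it gets 5.

5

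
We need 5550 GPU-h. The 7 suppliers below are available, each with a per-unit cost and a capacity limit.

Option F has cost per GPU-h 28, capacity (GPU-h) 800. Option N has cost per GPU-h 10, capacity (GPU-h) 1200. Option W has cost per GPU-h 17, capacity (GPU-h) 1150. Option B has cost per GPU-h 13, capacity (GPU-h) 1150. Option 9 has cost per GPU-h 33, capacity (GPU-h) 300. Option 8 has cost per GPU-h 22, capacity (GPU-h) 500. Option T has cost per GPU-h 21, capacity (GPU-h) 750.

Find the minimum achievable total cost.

95650

Cheapest first:
Take 1200 from Option N at 10 ; need 4350 more.
Option B at 13: take all 1150 GPU-h ; 3200 still needed.
Take 1150 from Option W at 17 ; need 2050 more.
Option T at 21: take all 750 GPU-h ; 1300 still needed.
Take 500 from Option 8 at 22 ; need 800 more.
Take 800 from Option F at 28 ; need 0 more.
Option 9: unused.
Cost = 1200×10 + 1150×13 + 1150×17 + 750×21 + 500×22 + 800×28 = 95650.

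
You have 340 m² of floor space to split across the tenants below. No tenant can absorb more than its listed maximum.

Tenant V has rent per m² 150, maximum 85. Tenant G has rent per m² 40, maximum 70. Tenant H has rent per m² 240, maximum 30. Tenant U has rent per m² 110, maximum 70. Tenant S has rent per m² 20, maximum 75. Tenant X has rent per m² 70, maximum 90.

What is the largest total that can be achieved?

Order the tenants by rent per m²: Tenant H 240 > Tenant V 150 > Tenant U 110 > Tenant X 70 > Tenant G 40 > Tenant S 20.
Tenant H takes 30 to reach its cap of 30 ; 310 left.
Give Tenant V 85 to hit its cap of 85 ; 225 left.
Give Tenant U 70 to hit its cap of 70 ; 155 left.
Tenant X: +90 to 90 (cap) ; 65 left.
Only 65 left; Tenant G takes them to reach 65.
Total = 150×85 + 40×65 + 240×30 + 110×70 + 70×90 = 36550.

36550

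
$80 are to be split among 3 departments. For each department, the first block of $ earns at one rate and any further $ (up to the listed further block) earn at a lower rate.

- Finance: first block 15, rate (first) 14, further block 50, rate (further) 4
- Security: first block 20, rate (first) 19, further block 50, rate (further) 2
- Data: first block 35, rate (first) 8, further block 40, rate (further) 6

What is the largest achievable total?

Rank every tier by rate: Security/T1 19 > Finance/T1 14 > Data/T1 8 > Data/T2 6 > Finance/T2 4 > Security/T2 2.
Security/T1 (19): +20 ; 60 left.
Fill Finance T1 block (15 at 14) ; 45 left.
Fill Data T1 block (35 at 8) ; 10 left.
Data/T2: +10 of 40 at 6; pool empty.
Total = 19×20 + 14×15 + 8×35 + 6×10 = 930.

930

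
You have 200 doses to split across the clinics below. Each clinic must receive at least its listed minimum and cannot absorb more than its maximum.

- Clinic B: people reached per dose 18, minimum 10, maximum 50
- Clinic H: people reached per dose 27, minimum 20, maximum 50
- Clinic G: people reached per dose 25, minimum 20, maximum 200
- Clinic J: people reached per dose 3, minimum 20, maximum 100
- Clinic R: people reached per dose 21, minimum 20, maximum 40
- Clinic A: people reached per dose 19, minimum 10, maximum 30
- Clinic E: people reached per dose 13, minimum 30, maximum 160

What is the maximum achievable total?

4090

Meeting every minimum uses 10+20+20+20+20+10+30 = 130 doses, leaving 70.
Rank by people reached per dose: Clinic H 27 > Clinic G 25 > Clinic R 21 > Clinic A 19 > Clinic B 18 > Clinic E 13 > Clinic J 3.
Give Clinic H 30 more to hit its cap of 50 ; 40 left.
Clinic G has room for 180 more but only 40 remain, so it gets 60.
Total = 18×10 + 27×50 + 25×60 + 3×20 + 21×20 + 19×10 + 13×30 = 4090.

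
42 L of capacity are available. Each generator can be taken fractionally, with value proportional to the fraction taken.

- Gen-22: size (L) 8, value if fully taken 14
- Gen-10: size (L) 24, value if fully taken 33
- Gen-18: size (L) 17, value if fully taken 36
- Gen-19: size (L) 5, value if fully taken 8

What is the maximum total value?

74.5

Best value per unit of size first: Gen-18 36/17≈2.12, Gen-22 14/8≈1.75, Gen-19 8/5≈1.6, Gen-10 33/24≈1.38.
Take all of Gen-18 (17 L, value 36) — 25 L left.
All 8 L of Gen-22 fit (value 14) — 17 remain.
Gen-19: take in full, 5 L for value 8 — 12 left.
Fill the last 12 L with part of Gen-10: 12/24 of it earns 16.5.
Total value = 74.5.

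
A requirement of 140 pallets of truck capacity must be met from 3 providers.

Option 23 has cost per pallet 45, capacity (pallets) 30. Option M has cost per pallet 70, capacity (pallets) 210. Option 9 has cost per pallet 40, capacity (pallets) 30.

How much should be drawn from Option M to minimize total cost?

80

Use providers in increasing cost order.
Option 9 (40): use full 30 — 110 pallets to go.
Option 23 at 45: take all 30 pallets — 80 still needed.
Option M (70): take the remaining 80 — done.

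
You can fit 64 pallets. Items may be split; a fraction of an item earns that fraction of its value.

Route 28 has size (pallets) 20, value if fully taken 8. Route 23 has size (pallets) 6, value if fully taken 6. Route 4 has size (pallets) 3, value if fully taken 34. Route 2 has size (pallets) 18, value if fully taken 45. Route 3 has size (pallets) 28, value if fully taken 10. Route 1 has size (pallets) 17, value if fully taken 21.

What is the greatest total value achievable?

114

Best value per unit of size first: Route 4 34/3≈11.3, Route 2 45/18≈2.5, Route 1 21/17≈1.24, Route 23 6/6≈1, Route 28 8/20≈0.4, Route 3 10/28≈0.357.
Route 4: take in full, 3 pallets for value 34 ; 61 left.
Take all of Route 2 (18 pallets, value 45) ; 43 pallets left.
Route 1: take in full, 17 pallets for value 21 ; 26 left.
All 6 pallets of Route 23 fit (value 6) ; 20 remain.
Take all of Route 28 (20 pallets, value 8) ; 0 pallets left.
Total value = 114.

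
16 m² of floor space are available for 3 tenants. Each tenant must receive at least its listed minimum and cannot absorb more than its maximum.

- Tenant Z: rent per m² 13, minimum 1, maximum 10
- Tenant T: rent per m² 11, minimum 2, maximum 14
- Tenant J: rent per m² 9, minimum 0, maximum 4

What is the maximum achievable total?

Meeting every minimum uses 1+2+0 = 3 m², leaving 13.
Rank by rent per m²: Tenant Z 13 > Tenant T 11 > Tenant J 9.
Tenant Z: +9 to 10 (cap) ; 4 left.
Only 4 left; Tenant T takes them to reach 6.
Total = 13×10 + 11×6 = 196.

196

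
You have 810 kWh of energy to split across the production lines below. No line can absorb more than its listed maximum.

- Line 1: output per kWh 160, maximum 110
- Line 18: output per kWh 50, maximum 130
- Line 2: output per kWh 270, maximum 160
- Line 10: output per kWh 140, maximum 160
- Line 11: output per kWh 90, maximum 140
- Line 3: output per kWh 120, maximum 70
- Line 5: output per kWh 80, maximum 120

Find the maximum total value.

Highest output per kWh first: Line 2 270 > Line 1 160 > Line 10 140 > Line 3 120 > Line 11 90 > Line 5 80 > Line 18 50.
Line 2 takes 160 to reach its cap of 160 → 650 left.
Give Line 1 110 to hit its cap of 110 → 540 left.
Line 10 takes 160 to reach its cap of 160 → 380 left.
Line 3: +70 to 70 (cap) → 310 left.
Line 11 takes 140 to reach its cap of 140 → 170 left.
Line 5: +120 to 120 (cap) → 50 left.
Only 50 left; Line 18 takes them to reach 50.
Total = 160×110 + 50×50 + 270×160 + 140×160 + 90×140 + 120×70 + 80×120 = 116300.

116300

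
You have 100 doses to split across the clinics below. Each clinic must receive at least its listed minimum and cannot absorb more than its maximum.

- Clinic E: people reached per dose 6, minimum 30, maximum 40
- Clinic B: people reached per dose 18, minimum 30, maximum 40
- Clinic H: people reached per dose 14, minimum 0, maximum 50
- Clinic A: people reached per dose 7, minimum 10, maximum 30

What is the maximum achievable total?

Meeting every minimum uses 30+30+0+10 = 70 doses, leaving 30.
Rank by people reached per dose: Clinic B 18 > Clinic H 14 > Clinic A 7 > Clinic E 6.
Clinic B: +10 to 40 (cap) — 20 left.
Clinic H has room for 50 more but only 20 remain, so it gets 20.
Total = 6×30 + 18×40 + 14×20 + 7×10 = 1250.

1250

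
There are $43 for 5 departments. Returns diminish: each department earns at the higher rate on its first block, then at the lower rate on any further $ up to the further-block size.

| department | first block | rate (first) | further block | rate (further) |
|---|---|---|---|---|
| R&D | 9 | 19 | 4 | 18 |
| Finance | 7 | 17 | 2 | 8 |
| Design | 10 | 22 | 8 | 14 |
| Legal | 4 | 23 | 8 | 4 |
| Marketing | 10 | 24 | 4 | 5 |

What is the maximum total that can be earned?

897

Order all 10 blocks by rate: Marketing/tier1 24 > Legal/tier1 23 > Design/tier1 22 > R&D/tier1 19 > R&D/tier2 18 > Finance/tier1 17 > Design/tier2 14 > Finance/tier2 8 > Marketing/tier2 5 > Legal/tier2 4.
Fill Marketing tier1 block (10 at 24) ; 33 left.
Legal tier1 at 23: fill all 4 ; 29 left.
Design/tier1 (22): +10 ; 19 left.
R&D tier1 at 19: fill all 9 ; 10 left.
Fill R&D tier2 block (4 at 18) ; 6 left.
6 remain; put them into Finance tier1 at 17.
Total = 24×10 + 23×4 + 22×10 + 19×9 + 18×4 + 17×6 = 897.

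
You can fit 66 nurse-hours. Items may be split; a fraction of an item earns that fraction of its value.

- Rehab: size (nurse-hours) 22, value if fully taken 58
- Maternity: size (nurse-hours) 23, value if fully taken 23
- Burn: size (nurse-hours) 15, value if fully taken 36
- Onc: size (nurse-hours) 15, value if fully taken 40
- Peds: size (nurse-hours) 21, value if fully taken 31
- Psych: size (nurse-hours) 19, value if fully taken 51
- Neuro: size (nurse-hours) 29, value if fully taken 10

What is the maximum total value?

Best value per unit of size first: Psych 51/19≈2.68, Onc 40/15≈2.67, Rehab 58/22≈2.64, Burn 36/15≈2.4, Peds 31/21≈1.48, Maternity 23/23≈1, Neuro 10/29≈0.345.
All 19 nurse-hours of Psych fit (value 51) — 47 remain.
Take all of Onc (15 nurse-hours, value 40) — 32 nurse-hours left.
Rehab: take in full, 22 nurse-hours for value 58 — 10 left.
Fill the last 10 nurse-hours with part of Burn: 10/15 of it earns 24.
Total value = 173.

173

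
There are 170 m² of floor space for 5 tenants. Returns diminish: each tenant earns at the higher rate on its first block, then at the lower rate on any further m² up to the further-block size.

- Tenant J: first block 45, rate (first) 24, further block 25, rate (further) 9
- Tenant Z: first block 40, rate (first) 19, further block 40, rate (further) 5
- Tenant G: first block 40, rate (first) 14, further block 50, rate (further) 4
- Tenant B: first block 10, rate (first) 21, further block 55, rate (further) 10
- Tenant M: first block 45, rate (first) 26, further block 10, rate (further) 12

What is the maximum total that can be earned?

Rank every tier by rate: Tenant M/tier1 26 > Tenant J/tier1 24 > Tenant B/tier1 21 > Tenant Z/tier1 19 > Tenant G/tier1 14 > Tenant M/tier2 12 > Tenant B/tier2 10 > Tenant J/tier2 9 > Tenant Z/tier2 5 > Tenant G/tier2 4.
Tenant M/tier1 (26): +45 ; 125 left.
Fill Tenant J tier1 block (45 at 24) ; 80 left.
Fill Tenant B tier1 block (10 at 21) ; 70 left.
Tenant Z/tier1 (19): +40 ; 30 left.
Tenant G tier1 at 14: only 30 left, fill 30.
Total = 26×45 + 24×45 + 21×10 + 19×40 + 14×30 = 3640.

3640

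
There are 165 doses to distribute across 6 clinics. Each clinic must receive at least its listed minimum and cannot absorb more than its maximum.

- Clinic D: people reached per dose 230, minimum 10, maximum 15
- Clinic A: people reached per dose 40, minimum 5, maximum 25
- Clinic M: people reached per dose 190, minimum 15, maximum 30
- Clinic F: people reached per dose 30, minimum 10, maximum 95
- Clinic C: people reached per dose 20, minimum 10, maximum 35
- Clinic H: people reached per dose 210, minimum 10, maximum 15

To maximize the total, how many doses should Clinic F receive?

70

Meeting every minimum uses 10+5+15+10+10+10 = 60 doses, leaving 105.
Order the clinics by people reached per dose: Clinic D 230 > Clinic H 210 > Clinic M 190 > Clinic A 40 > Clinic F 30 > Clinic C 20.
Clinic D takes 5 more to reach its cap of 15 → 100 left.
Clinic H takes 5 more to reach its cap of 15 → 95 left.
Clinic M takes 15 more to reach its cap of 30 → 80 left.
Give Clinic A 20 more to hit its cap of 25 → 60 left.
Clinic F has room for 85 more but only 60 remain, so it gets 70.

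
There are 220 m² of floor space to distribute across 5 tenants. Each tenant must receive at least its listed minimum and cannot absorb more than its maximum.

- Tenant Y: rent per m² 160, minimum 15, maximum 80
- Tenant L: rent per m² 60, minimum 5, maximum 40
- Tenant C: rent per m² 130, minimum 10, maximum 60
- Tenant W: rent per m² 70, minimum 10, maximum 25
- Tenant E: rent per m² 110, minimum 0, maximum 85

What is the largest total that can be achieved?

Meeting every minimum uses 15+5+10+10+0 = 40 m², leaving 180.
Order the tenants by rent per m²: Tenant Y 160 > Tenant C 130 > Tenant E 110 > Tenant W 70 > Tenant L 60.
Give Tenant Y 65 more to hit its cap of 80 — 115 left.
Give Tenant C 50 more to hit its cap of 60 — 65 left.
Tenant E has room for 85 more but only 65 remain, so it gets 65.
Total = 160×80 + 60×5 + 130×60 + 70×10 + 110×65 = 28750.

28750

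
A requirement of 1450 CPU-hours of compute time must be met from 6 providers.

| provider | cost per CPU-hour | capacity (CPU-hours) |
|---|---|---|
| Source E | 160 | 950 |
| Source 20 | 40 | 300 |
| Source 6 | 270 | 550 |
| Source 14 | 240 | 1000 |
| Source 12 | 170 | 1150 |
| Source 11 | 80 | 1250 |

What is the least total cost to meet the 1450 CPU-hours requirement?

104000

Cheapest first:
Source 20 (40): use full 300 ; 1150 CPU-hours to go.
Source 11 (80): take the remaining 1150 ; done.
Source E, Source 12, Source 14, Source 6: unused.
Cost = 300×40 + 1150×80 = 104000.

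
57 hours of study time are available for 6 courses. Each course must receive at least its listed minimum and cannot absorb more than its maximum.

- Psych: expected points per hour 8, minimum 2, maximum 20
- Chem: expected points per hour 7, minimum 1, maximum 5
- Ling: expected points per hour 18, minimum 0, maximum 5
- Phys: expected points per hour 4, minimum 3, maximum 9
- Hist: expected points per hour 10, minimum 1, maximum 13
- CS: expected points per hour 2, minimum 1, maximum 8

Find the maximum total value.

461

Meeting every minimum uses 2+1+0+3+1+1 = 8 hours, leaving 49.
Order the courses by expected points per hour: Ling 18 > Hist 10 > Psych 8 > Chem 7 > Phys 4 > CS 2.
Give Ling 5 more to hit its cap of 5 ; 44 left.
Hist takes 12 more to reach its cap of 13 ; 32 left.
Psych: +18 to 20 (cap) ; 14 left.
Give Chem 4 more to hit its cap of 5 ; 10 left.
Phys takes 6 more to reach its cap of 9 ; 4 left.
CS: +4 (room for 7) → 5. Pool exhausted.
Total = 8×20 + 7×5 + 18×5 + 4×9 + 10×13 + 2×5 = 461.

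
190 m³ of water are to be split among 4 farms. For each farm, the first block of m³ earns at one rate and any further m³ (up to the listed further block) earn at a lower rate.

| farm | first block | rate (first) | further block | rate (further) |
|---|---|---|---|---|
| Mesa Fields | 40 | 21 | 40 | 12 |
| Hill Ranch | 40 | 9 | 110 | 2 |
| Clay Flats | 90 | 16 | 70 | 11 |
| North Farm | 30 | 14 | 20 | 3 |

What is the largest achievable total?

3060

Order all 8 blocks by rate: Mesa Fields/tier1 21 > Clay Flats/tier1 16 > North Farm/tier1 14 > Mesa Fields/tier2 12 > Clay Flats/tier2 11 > Hill Ranch/tier1 9 > North Farm/tier2 3 > Hill Ranch/tier2 2.
Mesa Fields/tier1 (21): +40 ; 150 left.
Clay Flats/tier1 (16): +90 ; 60 left.
North Farm/tier1 (14): +30 ; 30 left.
Mesa Fields tier2 at 12: only 30 left, fill 30.
Total = 21×40 + 16×90 + 14×30 + 12×30 = 3060.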